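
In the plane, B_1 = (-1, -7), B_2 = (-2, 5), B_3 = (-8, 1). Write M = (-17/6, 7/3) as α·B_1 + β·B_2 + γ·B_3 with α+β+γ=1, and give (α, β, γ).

(1/6, 2/3, 1/6)

Signed area of the reference triangle: [B_1B_2B_3] = ½·((-1)·(5−1) + (-2)·(1−(-7)) + (-8)·(-7−5)) = ½·(-4 − 16 + 96) = 38.
[MB_2B_3] = ½·((-17/6)·(5−1) + (-2)·(1−(7/3)) + (-8)·(7/3−5)) = ½·(-34/3 + 8/3 + 64/3) = 19/3, so the B_1-coordinate is (19/3)/38 = 1/6.
[B_1MB_3] = ½·((-1)·(7/3−1) + (-17/6)·(1−(-7)) + (-8)·(-7−(7/3))) = ½·(-4/3 − 68/3 + 224/3) = 76/3, so the B_2-coordinate is 2/3.
[B_1B_2M] = ½·((-1)·(5−(7/3)) + (-2)·(7/3−(-7)) + (-17/6)·(-7−5)) = ½·(-8/3 − 56/3 + 34) = 19/3, so the B_3-coordinate is 1/6.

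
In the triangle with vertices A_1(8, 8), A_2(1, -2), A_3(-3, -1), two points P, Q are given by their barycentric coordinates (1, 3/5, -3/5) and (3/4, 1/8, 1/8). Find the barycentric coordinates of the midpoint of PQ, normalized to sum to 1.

Since both coordinate triples sum to 1, the midpoint's barycentrics are the componentwise average.
(1+3/4)/2 = 7/8; similarly 29/80 and -19/80.

(7/8, 29/80, -19/80)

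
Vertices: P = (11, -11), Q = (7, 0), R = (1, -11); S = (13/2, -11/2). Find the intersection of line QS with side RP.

Barycentric coordinates of S with respect to PQR: (1/4, 1/2, 1/4).
On side RP the Q-coordinate is zero; dropping S's Q-weight 1/2 and renormalizing the remaining 1/4 : 1/4 gives weights 1/2, 1/2 on R, P.
T = (1/2)·(1, -11) + (1/2)·(11, -11) = (6, -11).

(6, -11)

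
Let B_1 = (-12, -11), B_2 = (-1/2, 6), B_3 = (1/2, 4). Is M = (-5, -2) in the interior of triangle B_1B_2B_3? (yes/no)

Barycentric coordinates of M: (17/40, 3/16, 31/80).
The three coordinates are positive, positive, positive; a point is interior exactly when all three are positive.

yes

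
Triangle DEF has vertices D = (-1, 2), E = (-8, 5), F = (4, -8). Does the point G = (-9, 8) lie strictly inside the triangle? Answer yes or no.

no

Barycentric coordinates of G: (23/55, 10/11, -18/55).
The three coordinates are positive, positive, negative; a point is interior exactly when all three are positive.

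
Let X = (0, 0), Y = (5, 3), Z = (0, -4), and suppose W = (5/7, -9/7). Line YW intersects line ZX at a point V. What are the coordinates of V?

Barycentric coordinates of W with respect to XYZ: (3/7, 1/7, 3/7).
On side ZX the Y-coordinate is zero; dropping W's Y-weight 1/7 and renormalizing the remaining 3/7 : 3/7 gives weights 1/2, 1/2 on Z, X.
V = (1/2)·(0, -4) + (1/2)·(0, 0) = (0, -2).

(0, -2)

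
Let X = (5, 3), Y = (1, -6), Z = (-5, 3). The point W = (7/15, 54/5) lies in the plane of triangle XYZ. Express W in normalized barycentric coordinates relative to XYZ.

Signed area of the reference triangle: [XYZ] = ½·(5·(-6−3) + 1·(3−3) + (-5)·(3−(-6))) = ½·(-45 + 0 − 45) = -45.
[WYZ] = ½·((7/15)·(-6−3) + 1·(3−(54/5)) + (-5)·(54/5−(-6))) = ½·(-21/5 − 39/5 − 84) = -48, so the X-coordinate is (-48)/(-45) = 16/15.
[XWZ] = ½·(5·(54/5−3) + (7/15)·(3−3) + (-5)·(3−(54/5))) = ½·(39 + 0 + 39) = 39, so the Y-coordinate is -13/15.
[XYW] = ½·(5·(-6−(54/5)) + 1·(54/5−3) + (7/15)·(3−(-6))) = ½·(-84 + 39/5 + 21/5) = -36, so the Z-coordinate is 4/5.

(16/15, -13/15, 4/5)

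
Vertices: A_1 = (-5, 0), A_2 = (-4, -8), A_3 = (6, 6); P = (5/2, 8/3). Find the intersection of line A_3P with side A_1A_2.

(-9/2, -4)

Barycentric coordinates of P with respect to A_1A_2A_3: (1/6, 1/6, 2/3).
On side A_1A_2 the A_3-coordinate is zero; dropping P's A_3-weight 2/3 and renormalizing the remaining 1/6 : 1/6 gives weights 1/2, 1/2 on A_1, A_2.
Q = (1/2)·(-5, 0) + (1/2)·(-4, -8) = (-9/2, -4).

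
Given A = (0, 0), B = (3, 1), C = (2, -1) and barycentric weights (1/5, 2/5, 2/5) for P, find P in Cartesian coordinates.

P = (1/5)·A + (2/5)·B + (2/5)·C.
x-coordinate: (1/5)·0 + (2/5)·3 + (2/5)·2 = 2.
y-coordinate: (1/5)·0 + (2/5)·1 + (2/5)·(-1) = 0.

(2, 0)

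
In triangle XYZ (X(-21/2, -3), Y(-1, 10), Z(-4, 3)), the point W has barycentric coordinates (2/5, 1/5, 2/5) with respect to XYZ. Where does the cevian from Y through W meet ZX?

(-29/4, 0)

Line YW meets ZX where the Y-coordinate vanishes; zeroing W's Y-weight and renormalizing leaves Z, X-weights 2/5 : 2/5 → (1/2, 1/2).
So V = (1/2)·Z + (1/2)·X = (-29/4, 0).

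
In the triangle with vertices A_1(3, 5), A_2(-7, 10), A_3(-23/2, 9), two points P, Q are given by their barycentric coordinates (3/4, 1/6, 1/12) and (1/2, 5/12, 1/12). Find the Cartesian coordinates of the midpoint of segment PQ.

Barycentric coordinates of the midpoint are the average: (5/8, 7/24, 1/12).
Converting: (5/8)·A_1 + (7/24)·A_2 + (1/12)·A_3 = (-9/8, 163/24).

(-9/8, 163/24)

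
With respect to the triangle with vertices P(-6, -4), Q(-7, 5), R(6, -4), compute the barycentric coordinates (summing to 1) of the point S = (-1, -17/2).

(9/8, -1/2, 3/8)

Signed area of the reference triangle: [PQR] = ½·((-6)·(5−(-4)) + (-7)·(-4−(-4)) + 6·(-4−5)) = ½·(-54 + 0 − 54) = -54.
[SQR] = ½·((-1)·(5−(-4)) + (-7)·(-4−(-17/2)) + 6·(-17/2−5)) = ½·(-9 − 63/2 − 81) = -243/4, so the P-coordinate is (-243/4)/(-54) = 9/8.
[PSR] = ½·((-6)·(-17/2−(-4)) + (-1)·(-4−(-4)) + 6·(-4−(-17/2))) = ½·(27 + 0 + 27) = 27, so the Q-coordinate is -1/2.
[PQS] = ½·((-6)·(5−(-17/2)) + (-7)·(-17/2−(-4)) + (-1)·(-4−5)) = ½·(-81 + 63/2 + 9) = -81/4, so the R-coordinate is 3/8.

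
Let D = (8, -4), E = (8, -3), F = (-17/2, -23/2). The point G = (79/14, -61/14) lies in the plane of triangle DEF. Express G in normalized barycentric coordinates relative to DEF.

(1/7, 5/7, 1/7)

Signed area of the reference triangle: [DEF] = ½·(8·(-3−(-23/2)) + 8·(-23/2−(-4)) + (-17/2)·(-4−(-3))) = ½·(68 − 60 + 17/2) = 33/4.
[GEF] = ½·((79/14)·(-3−(-23/2)) + 8·(-23/2−(-61/14)) + (-17/2)·(-61/14−(-3))) = ½·(1343/28 − 400/7 + 323/28) = 33/28, so the D-coordinate is (33/28)/(33/4) = 1/7.
[DGF] = ½·(8·(-61/14−(-23/2)) + (79/14)·(-23/2−(-4)) + (-17/2)·(-4−(-61/14))) = ½·(400/7 − 1185/28 − 85/28) = 165/28, so the E-coordinate is 5/7.
[DEG] = ½·(8·(-3−(-61/14)) + 8·(-61/14−(-4)) + (79/14)·(-4−(-3))) = ½·(76/7 − 20/7 − 79/14) = 33/28, so the F-coordinate is 1/7.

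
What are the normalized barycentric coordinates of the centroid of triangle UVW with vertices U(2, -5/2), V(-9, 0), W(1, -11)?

The centroid is the average of the vertices, so each weight is 1/3.

(1/3, 1/3, 1/3)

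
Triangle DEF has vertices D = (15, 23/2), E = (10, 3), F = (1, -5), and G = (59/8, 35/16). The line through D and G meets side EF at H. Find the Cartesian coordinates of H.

Barycentric coordinates of G with respect to DEF: (3/8, 1/8, 1/2).
On side EF the D-coordinate is zero; dropping G's D-weight 3/8 and renormalizing the remaining 1/8 : 1/2 gives weights 1/5, 4/5 on E, F.
H = (1/5)·(10, 3) + (4/5)·(1, -5) = (14/5, -17/5).

(14/5, -17/5)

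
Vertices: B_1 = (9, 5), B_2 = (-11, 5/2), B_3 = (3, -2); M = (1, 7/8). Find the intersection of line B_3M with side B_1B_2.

(-1, 15/4)

Barycentric coordinates of M with respect to B_1B_2B_3: (1/4, 1/4, 1/2).
On side B_1B_2 the B_3-coordinate is zero; dropping M's B_3-weight 1/2 and renormalizing the remaining 1/4 : 1/4 gives weights 1/2, 1/2 on B_1, B_2.
N = (1/2)·(9, 5) + (1/2)·(-11, 5/2) = (-1, 15/4).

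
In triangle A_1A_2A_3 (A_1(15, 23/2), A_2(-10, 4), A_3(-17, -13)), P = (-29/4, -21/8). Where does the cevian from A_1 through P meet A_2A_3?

(-44/3, -22/3)

Barycentric coordinates of P with respect to A_1A_2A_3: (1/4, 1/4, 1/2).
On side A_2A_3 the A_1-coordinate is zero; dropping P's A_1-weight 1/4 and renormalizing the remaining 1/4 : 1/2 gives weights 1/3, 2/3 on A_2, A_3.
Q = (1/3)·(-10, 4) + (2/3)·(-17, -13) = (-44/3, -22/3).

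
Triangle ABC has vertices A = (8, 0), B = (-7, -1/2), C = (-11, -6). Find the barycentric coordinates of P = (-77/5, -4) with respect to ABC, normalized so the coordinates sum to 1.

(-2/5, 4/5, 3/5)

Signed area of the reference triangle: [ABC] = ½·(8·(-1/2−(-6)) + (-7)·(-6−0) + (-11)·(0−(-1/2))) = ½·(44 + 42 − 11/2) = 161/4.
[PBC] = ½·((-77/5)·(-1/2−(-6)) + (-7)·(-6−(-4)) + (-11)·(-4−(-1/2))) = ½·(-847/10 + 14 + 77/2) = -161/10, so the A-coordinate is (-161/10)/(161/4) = -2/5.
[APC] = ½·(8·(-4−(-6)) + (-77/5)·(-6−0) + (-11)·(0−(-4))) = ½·(16 + 462/5 − 44) = 161/5, so the B-coordinate is 4/5.
[ABP] = ½·(8·(-1/2−(-4)) + (-7)·(-4−0) + (-77/5)·(0−(-1/2))) = ½·(28 + 28 − 77/10) = 483/20, so the C-coordinate is 3/5.
Check: -2/5 + 4/5 + 3/5 = 1.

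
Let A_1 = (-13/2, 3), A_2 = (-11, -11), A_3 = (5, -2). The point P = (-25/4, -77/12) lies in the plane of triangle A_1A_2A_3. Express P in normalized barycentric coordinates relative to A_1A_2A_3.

Signed area of the reference triangle: [A_1A_2A_3] = ½·((-13/2)·(-11−(-2)) + (-11)·(-2−3) + 5·(3−(-11))) = ½·(117/2 + 55 + 70) = 367/4.
[PA_2A_3] = ½·((-25/4)·(-11−(-2)) + (-11)·(-2−(-77/12)) + 5·(-77/12−(-11))) = ½·(225/4 − 583/12 + 275/12) = 367/24, so the A_1-coordinate is (367/24)/(367/4) = 1/6.
[A_1PA_3] = ½·((-13/2)·(-77/12−(-2)) + (-25/4)·(-2−3) + 5·(3−(-77/12))) = ½·(689/24 + 125/4 + 565/12) = 2569/48, so the A_2-coordinate is 7/12.
[A_1A_2P] = ½·((-13/2)·(-11−(-77/12)) + (-11)·(-77/12−3) + (-25/4)·(3−(-11))) = ½·(715/24 + 1243/12 − 175/2) = 367/16, so the A_3-coordinate is 1/4.

(1/6, 7/12, 1/4)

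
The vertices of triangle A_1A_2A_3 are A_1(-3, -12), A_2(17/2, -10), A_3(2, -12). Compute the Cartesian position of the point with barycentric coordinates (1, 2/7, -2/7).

(-8/7, -80/7)

P = 1·A_1 + (2/7)·A_2 + (-2/7)·A_3.
x-coordinate: 1·(-3) + (2/7)·(17/2) + (-2/7)·2 = -8/7.
y-coordinate: 1·(-12) + (2/7)·(-10) + (-2/7)·(-12) = -80/7.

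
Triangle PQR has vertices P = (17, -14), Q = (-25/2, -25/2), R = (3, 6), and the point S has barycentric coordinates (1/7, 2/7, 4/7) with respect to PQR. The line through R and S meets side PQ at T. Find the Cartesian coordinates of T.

Line RS meets PQ where the R-coordinate vanishes; zeroing S's R-weight and renormalizing leaves P, Q-weights 1/7 : 2/7 → (1/3, 2/3).
So T = (1/3)·P + (2/3)·Q = (-8/3, -13).

(-8/3, -13)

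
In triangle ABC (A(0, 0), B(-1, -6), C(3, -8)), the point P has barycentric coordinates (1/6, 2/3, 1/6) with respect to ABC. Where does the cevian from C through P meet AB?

(-4/5, -24/5)

Line CP meets AB where the C-coordinate vanishes; zeroing P's C-weight and renormalizing leaves A, B-weights 1/6 : 2/3 → (1/5, 4/5).
So Q = (1/5)·A + (4/5)·B = (-4/5, -24/5).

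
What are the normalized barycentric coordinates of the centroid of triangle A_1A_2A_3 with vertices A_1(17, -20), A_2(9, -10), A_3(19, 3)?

(1/3, 1/3, 1/3)

The centroid is the average of the vertices, so each weight is 1/3.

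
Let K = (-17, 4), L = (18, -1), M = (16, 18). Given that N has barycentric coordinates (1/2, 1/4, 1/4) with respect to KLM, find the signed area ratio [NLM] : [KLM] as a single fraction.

The signed ratio [NLM]/[KLM] equals the barycentric coordinate of N at vertex K, which is 1/2.

1/2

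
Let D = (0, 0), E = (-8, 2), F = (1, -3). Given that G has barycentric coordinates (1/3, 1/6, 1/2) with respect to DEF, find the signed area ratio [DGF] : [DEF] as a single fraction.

1/6

The signed ratio [DGF]/[DEF] equals the barycentric coordinate of G at vertex E, which is 1/6.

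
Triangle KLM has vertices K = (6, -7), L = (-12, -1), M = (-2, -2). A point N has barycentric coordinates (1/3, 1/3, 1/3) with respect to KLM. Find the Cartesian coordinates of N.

N = (1/3)·K + (1/3)·L + (1/3)·M.
x-coordinate: (1/3)·6 + (1/3)·(-12) + (1/3)·(-2) = -8/3.
y-coordinate: (1/3)·(-7) + (1/3)·(-1) + (1/3)·(-2) = -10/3.

(-8/3, -10/3)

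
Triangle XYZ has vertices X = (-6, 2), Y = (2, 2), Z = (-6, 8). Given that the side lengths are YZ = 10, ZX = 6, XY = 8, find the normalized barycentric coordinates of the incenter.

The incenter has barycentric coordinates proportional to the opposite side lengths: (10 : 6 : 8).
Normalizing by 10+6+8 = 24 gives (5/12, 1/4, 1/3).

(5/12, 1/4, 1/3)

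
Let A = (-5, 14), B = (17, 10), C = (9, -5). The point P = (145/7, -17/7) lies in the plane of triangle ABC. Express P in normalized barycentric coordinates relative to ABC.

(-3/7, 5/7, 5/7)

Signed area of the reference triangle: [ABC] = ½·((-5)·(10−(-5)) + 17·(-5−14) + 9·(14−10)) = ½·(-75 − 323 + 36) = -181.
[PBC] = ½·((145/7)·(10−(-5)) + 17·(-5−(-17/7)) + 9·(-17/7−10)) = ½·(2175/7 − 306/7 − 783/7) = 543/7, so the A-coordinate is (543/7)/(-181) = -3/7.
[APC] = ½·((-5)·(-17/7−(-5)) + (145/7)·(-5−14) + 9·(14−(-17/7))) = ½·(-90/7 − 2755/7 + 1035/7) = -905/7, so the B-coordinate is 5/7.
[ABP] = ½·((-5)·(10−(-17/7)) + 17·(-17/7−14) + (145/7)·(14−10)) = ½·(-435/7 − 1955/7 + 580/7) = -905/7, so the C-coordinate is 5/7.
Check: -3/7 + 5/7 + 5/7 = 1.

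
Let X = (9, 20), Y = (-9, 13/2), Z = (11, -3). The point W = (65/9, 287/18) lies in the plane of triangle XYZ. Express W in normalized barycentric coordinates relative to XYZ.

Signed area of the reference triangle: [XYZ] = ½·(9·(13/2−(-3)) + (-9)·(-3−20) + 11·(20−(13/2))) = ½·(171/2 + 207 + 297/2) = 441/2.
[WYZ] = ½·((65/9)·(13/2−(-3)) + (-9)·(-3−(287/18)) + 11·(287/18−(13/2))) = ½·(1235/18 + 341/2 + 935/9) = 343/2, so the X-coordinate is (343/2)/(441/2) = 7/9.
[XWZ] = ½·(9·(287/18−(-3)) + (65/9)·(-3−20) + 11·(20−(287/18))) = ½·(341/2 − 1495/9 + 803/18) = 49/2, so the Y-coordinate is 1/9.
[XYW] = ½·(9·(13/2−(287/18)) + (-9)·(287/18−20) + (65/9)·(20−(13/2))) = ½·(-85 + 73/2 + 195/2) = 49/2, so the Z-coordinate is 1/9.
Check: 7/9 + 1/9 + 1/9 = 1.

(7/9, 1/9, 1/9)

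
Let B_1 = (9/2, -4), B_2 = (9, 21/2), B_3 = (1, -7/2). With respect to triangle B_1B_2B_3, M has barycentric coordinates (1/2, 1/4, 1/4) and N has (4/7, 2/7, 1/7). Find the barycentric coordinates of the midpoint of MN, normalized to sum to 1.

Since both coordinate triples sum to 1, the midpoint's barycentrics are the componentwise average.
(1/2+4/7)/2 = 15/28; similarly 15/56 and 11/56.

(15/28, 15/56, 11/56)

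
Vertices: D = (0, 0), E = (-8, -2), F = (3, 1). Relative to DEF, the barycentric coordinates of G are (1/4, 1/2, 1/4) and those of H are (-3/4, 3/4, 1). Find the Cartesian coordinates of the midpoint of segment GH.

(-25/8, -5/8)

Barycentric coordinates of the midpoint are the average: (-1/4, 5/8, 5/8).
Converting: (-1/4)·D + (5/8)·E + (5/8)·F = (-25/8, -5/8).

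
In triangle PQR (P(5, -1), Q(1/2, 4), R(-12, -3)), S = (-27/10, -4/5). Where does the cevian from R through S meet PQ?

(7/2, 2/3)

Barycentric coordinates of S with respect to PQR: (2/5, 1/5, 2/5).
On side PQ the R-coordinate is zero; dropping S's R-weight 2/5 and renormalizing the remaining 2/5 : 1/5 gives weights 2/3, 1/3 on P, Q.
T = (2/3)·(5, -1) + (1/3)·(1/2, 4) = (7/2, 2/3).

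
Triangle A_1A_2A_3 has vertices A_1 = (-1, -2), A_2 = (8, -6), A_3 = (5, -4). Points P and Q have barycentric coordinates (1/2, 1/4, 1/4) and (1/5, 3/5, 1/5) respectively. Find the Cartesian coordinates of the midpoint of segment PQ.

Barycentric coordinates of the midpoint are the average: (7/20, 17/40, 9/40).
Converting: (7/20)·A_1 + (17/40)·A_2 + (9/40)·A_3 = (167/40, -83/20).

(167/40, -83/20)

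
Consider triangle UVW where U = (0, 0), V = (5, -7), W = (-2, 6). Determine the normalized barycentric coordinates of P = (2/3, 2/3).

Signed area of the reference triangle: [UVW] = ½·(0·(-7−6) + 5·(6−0) + (-2)·(0−(-7))) = ½·(0 + 30 − 14) = 8.
[PVW] = ½·((2/3)·(-7−6) + 5·(6−(2/3)) + (-2)·(2/3−(-7))) = ½·(-26/3 + 80/3 − 46/3) = 4/3, so the U-coordinate is (4/3)/8 = 1/6.
[UPW] = ½·(0·(2/3−6) + (2/3)·(6−0) + (-2)·(0−(2/3))) = ½·(0 + 4 + 4/3) = 8/3, so the V-coordinate is 1/3.
[UVP] = ½·(0·(-7−(2/3)) + 5·(2/3−0) + (2/3)·(0−(-7))) = ½·(0 + 10/3 + 14/3) = 4, so the W-coordinate is 1/2.
Check: 1/6 + 1/3 + 1/2 = 1.

(1/6, 1/3, 1/2)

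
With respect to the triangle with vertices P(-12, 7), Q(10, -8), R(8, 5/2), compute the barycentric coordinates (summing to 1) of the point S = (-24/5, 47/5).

Signed area of the reference triangle: [PQR] = ½·((-12)·(-8−(5/2)) + 10·(5/2−7) + 8·(7−(-8))) = ½·(126 − 45 + 120) = 201/2.
[SQR] = ½·((-24/5)·(-8−(5/2)) + 10·(5/2−(47/5)) + 8·(47/5−(-8))) = ½·(252/5 − 69 + 696/5) = 603/10, so the P-coordinate is (603/10)/(201/2) = 3/5.
[PSR] = ½·((-12)·(47/5−(5/2)) + (-24/5)·(5/2−7) + 8·(7−(47/5))) = ½·(-414/5 + 108/5 − 96/5) = -201/5, so the Q-coordinate is -2/5.
[PQS] = ½·((-12)·(-8−(47/5)) + 10·(47/5−7) + (-24/5)·(7−(-8))) = ½·(1044/5 + 24 − 72) = 402/5, so the R-coordinate is 4/5.
Check: 3/5 − 2/5 + 4/5 = 1.

(3/5, -2/5, 4/5)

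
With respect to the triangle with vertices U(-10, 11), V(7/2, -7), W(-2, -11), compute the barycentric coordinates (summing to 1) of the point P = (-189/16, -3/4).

Signed area of the reference triangle: [UVW] = ½·((-10)·(-7−(-11)) + (7/2)·(-11−11) + (-2)·(11−(-7))) = ½·(-40 − 77 − 36) = -153/2.
[PVW] = ½·((-189/16)·(-7−(-11)) + (7/2)·(-11−(-3/4)) + (-2)·(-3/4−(-7))) = ½·(-189/4 − 287/8 − 25/2) = -765/16, so the U-coordinate is (-765/16)/(-153/2) = 5/8.
[UPW] = ½·((-10)·(-3/4−(-11)) + (-189/16)·(-11−11) + (-2)·(11−(-3/4))) = ½·(-205/2 + 2079/8 − 47/2) = 1071/16, so the V-coordinate is -7/8.
[UVP] = ½·((-10)·(-7−(-3/4)) + (7/2)·(-3/4−11) + (-189/16)·(11−(-7))) = ½·(125/2 − 329/8 − 1701/8) = -765/8, so the W-coordinate is 5/4.

(5/8, -7/8, 5/4)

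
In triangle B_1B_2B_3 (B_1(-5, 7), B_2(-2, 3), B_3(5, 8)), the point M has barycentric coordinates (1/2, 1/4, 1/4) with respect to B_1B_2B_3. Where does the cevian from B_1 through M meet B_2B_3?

Line B_1M meets B_2B_3 where the B_1-coordinate vanishes; zeroing M's B_1-weight and renormalizing leaves B_2, B_3-weights 1/4 : 1/4 → (1/2, 1/2).
So N = (1/2)·B_2 + (1/2)·B_3 = (3/2, 11/2).

(3/2, 11/2)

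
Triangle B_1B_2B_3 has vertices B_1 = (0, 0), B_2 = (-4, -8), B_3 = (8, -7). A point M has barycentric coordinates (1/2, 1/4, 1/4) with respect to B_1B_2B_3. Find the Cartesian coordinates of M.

M = (1/2)·B_1 + (1/4)·B_2 + (1/4)·B_3.
x-coordinate: (1/2)·0 + (1/4)·(-4) + (1/4)·8 = 1.
y-coordinate: (1/2)·0 + (1/4)·(-8) + (1/4)·(-7) = -15/4.

(1, -15/4)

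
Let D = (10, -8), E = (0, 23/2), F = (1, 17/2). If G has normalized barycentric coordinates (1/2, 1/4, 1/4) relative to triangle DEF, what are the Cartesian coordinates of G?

G = (1/2)·D + (1/4)·E + (1/4)·F.
x-coordinate: (1/2)·10 + (1/4)·0 + (1/4)·1 = 21/4.
y-coordinate: (1/2)·(-8) + (1/4)·(23/2) + (1/4)·(17/2) = 1.

(21/4, 1)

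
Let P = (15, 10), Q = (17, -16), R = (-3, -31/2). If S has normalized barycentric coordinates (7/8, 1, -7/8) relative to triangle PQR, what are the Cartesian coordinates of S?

S = (7/8)·P + 1·Q + (-7/8)·R.
x-coordinate: (7/8)·15 + 1·17 + (-7/8)·(-3) = 131/4.
y-coordinate: (7/8)·10 + 1·(-16) + (-7/8)·(-31/2) = 101/16.

(131/4, 101/16)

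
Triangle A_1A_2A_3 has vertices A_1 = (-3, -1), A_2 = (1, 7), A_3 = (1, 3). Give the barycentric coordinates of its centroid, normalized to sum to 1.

The centroid is the average of the vertices, so each weight is 1/3.

(1/3, 1/3, 1/3)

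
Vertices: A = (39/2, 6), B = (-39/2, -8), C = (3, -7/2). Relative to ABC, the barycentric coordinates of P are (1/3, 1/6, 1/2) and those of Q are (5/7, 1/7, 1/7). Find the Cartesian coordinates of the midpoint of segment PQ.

Barycentric coordinates of the midpoint are the average: (11/21, 13/84, 9/28).
Converting: (11/21)·A + (13/84)·B + (9/28)·C = (457/56, 131/168).

(457/56, 131/168)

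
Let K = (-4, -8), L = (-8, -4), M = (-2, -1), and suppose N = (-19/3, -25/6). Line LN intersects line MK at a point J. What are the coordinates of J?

(-3, -9/2)

Barycentric coordinates of N with respect to KLM: (1/6, 2/3, 1/6).
On side MK the L-coordinate is zero; dropping N's L-weight 2/3 and renormalizing the remaining 1/6 : 1/6 gives weights 1/2, 1/2 on M, K.
J = (1/2)·(-2, -1) + (1/2)·(-4, -8) = (-3, -9/2).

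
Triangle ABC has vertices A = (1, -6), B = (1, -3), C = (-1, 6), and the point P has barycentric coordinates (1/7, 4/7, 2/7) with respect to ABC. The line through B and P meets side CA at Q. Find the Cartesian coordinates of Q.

(-1/3, 2)

Line BP meets CA where the B-coordinate vanishes; zeroing P's B-weight and renormalizing leaves C, A-weights 2/7 : 1/7 → (2/3, 1/3).
So Q = (2/3)·C + (1/3)·A = (-1/3, 2).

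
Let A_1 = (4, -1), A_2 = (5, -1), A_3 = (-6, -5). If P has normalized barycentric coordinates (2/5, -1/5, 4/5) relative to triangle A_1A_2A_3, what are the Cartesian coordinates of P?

(-21/5, -21/5)

P = (2/5)·A_1 + (-1/5)·A_2 + (4/5)·A_3.
x-coordinate: (2/5)·4 + (-1/5)·5 + (4/5)·(-6) = -21/5.
y-coordinate: (2/5)·(-1) + (-1/5)·(-1) + (4/5)·(-5) = -21/5.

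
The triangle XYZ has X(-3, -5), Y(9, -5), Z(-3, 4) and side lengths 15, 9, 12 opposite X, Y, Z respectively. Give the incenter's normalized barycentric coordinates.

The incenter has barycentric coordinates proportional to the opposite side lengths: (15 : 9 : 12).
Normalizing by 15+9+12 = 36 gives (5/12, 1/4, 1/3).

(5/12, 1/4, 1/3)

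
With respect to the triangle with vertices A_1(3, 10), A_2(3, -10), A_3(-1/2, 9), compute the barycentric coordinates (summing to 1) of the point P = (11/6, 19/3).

Signed area of the reference triangle: [A_1A_2A_3] = ½·(3·(-10−9) + 3·(9−10) + (-1/2)·(10−(-10))) = ½·(-57 − 3 − 10) = -35.
[PA_2A_3] = ½·((11/6)·(-10−9) + 3·(9−(19/3)) + (-1/2)·(19/3−(-10))) = ½·(-209/6 + 8 − 49/6) = -35/2, so the A_1-coordinate is (-35/2)/(-35) = 1/2.
[A_1PA_3] = ½·(3·(19/3−9) + (11/6)·(9−10) + (-1/2)·(10−(19/3))) = ½·(-8 − 11/6 − 11/6) = -35/6, so the A_2-coordinate is 1/6.
[A_1A_2P] = ½·(3·(-10−(19/3)) + 3·(19/3−10) + (11/6)·(10−(-10))) = ½·(-49 − 11 + 110/3) = -35/3, so the A_3-coordinate is 1/3.

(1/2, 1/6, 1/3)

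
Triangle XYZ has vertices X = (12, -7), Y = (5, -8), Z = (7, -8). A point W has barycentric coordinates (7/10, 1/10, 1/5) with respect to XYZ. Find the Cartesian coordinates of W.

W = (7/10)·X + (1/10)·Y + (1/5)·Z.
x-coordinate: (7/10)·12 + (1/10)·5 + (1/5)·7 = 103/10.
y-coordinate: (7/10)·(-7) + (1/10)·(-8) + (1/5)·(-8) = -73/10.

(103/10, -73/10)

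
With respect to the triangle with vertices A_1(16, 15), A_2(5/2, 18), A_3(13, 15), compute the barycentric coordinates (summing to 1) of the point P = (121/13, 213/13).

(5/13, 6/13, 2/13)

Signed area of the reference triangle: [A_1A_2A_3] = ½·(16·(18−15) + (5/2)·(15−15) + 13·(15−18)) = ½·(48 + 0 − 39) = 9/2.
[PA_2A_3] = ½·((121/13)·(18−15) + (5/2)·(15−(213/13)) + 13·(213/13−18)) = ½·(363/13 − 45/13 − 21) = 45/26, so the A_1-coordinate is (45/26)/(9/2) = 5/13.
[A_1PA_3] = ½·(16·(213/13−15) + (121/13)·(15−15) + 13·(15−(213/13))) = ½·(288/13 + 0 − 18) = 27/13, so the A_2-coordinate is 6/13.
[A_1A_2P] = ½·(16·(18−(213/13)) + (5/2)·(213/13−15) + (121/13)·(15−18)) = ½·(336/13 + 45/13 − 363/13) = 9/13, so the A_3-coordinate is 2/13.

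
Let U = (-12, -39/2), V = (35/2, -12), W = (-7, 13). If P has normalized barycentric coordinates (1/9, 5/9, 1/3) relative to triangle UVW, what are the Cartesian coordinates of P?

P = (1/9)·U + (5/9)·V + (1/3)·W.
x-coordinate: (1/9)·(-12) + (5/9)·(35/2) + (1/3)·(-7) = 109/18.
y-coordinate: (1/9)·(-39/2) + (5/9)·(-12) + (1/3)·13 = -9/2.

(109/18, -9/2)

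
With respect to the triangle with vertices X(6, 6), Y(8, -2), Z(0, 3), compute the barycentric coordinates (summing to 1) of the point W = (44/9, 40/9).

(2/3, 1/9, 2/9)

Signed area of the reference triangle: [XYZ] = ½·(6·(-2−3) + 8·(3−6) + 0·(6−(-2))) = ½·(-30 − 24 + 0) = -27.
[WYZ] = ½·((44/9)·(-2−3) + 8·(3−(40/9)) + 0·(40/9−(-2))) = ½·(-220/9 − 104/9 + 0) = -18, so the X-coordinate is (-18)/(-27) = 2/3.
[XWZ] = ½·(6·(40/9−3) + (44/9)·(3−6) + 0·(6−(40/9))) = ½·(26/3 − 44/3 + 0) = -3, so the Y-coordinate is 1/9.
[XYW] = ½·(6·(-2−(40/9)) + 8·(40/9−6) + (44/9)·(6−(-2))) = ½·(-116/3 − 112/9 + 352/9) = -6, so the Z-coordinate is 2/9.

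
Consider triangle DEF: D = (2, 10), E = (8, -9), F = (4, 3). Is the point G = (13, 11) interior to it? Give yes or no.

Barycentric coordinates of G: (35, 79/4, -215/4).
The three coordinates are positive, positive, negative; a point is interior exactly when all three are positive.

no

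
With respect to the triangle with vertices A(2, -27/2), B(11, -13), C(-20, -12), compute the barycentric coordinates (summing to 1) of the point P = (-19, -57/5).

(-4/5, 3/5, 6/5)

Signed area of the reference triangle: [ABC] = ½·(2·(-13−(-12)) + 11·(-12−(-27/2)) + (-20)·(-27/2−(-13))) = ½·(-2 + 33/2 + 10) = 49/4.
[PBC] = ½·((-19)·(-13−(-12)) + 11·(-12−(-57/5)) + (-20)·(-57/5−(-13))) = ½·(19 − 33/5 − 32) = -49/5, so the A-coordinate is (-49/5)/(49/4) = -4/5.
[APC] = ½·(2·(-57/5−(-12)) + (-19)·(-12−(-27/2)) + (-20)·(-27/2−(-57/5))) = ½·(6/5 − 57/2 + 42) = 147/20, so the B-coordinate is 3/5.
[ABP] = ½·(2·(-13−(-57/5)) + 11·(-57/5−(-27/2)) + (-19)·(-27/2−(-13))) = ½·(-16/5 + 231/10 + 19/2) = 147/10, so the C-coordinate is 6/5.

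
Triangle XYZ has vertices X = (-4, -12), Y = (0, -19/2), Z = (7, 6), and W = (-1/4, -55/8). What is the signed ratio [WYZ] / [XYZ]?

1/2

[XYZ] = ½·((-4)·(-19/2−6) + 0·(6−(-12)) + 7·(-12−(-19/2))) = ½·(62 + 0 − 35/2) = 89/4.
[WYZ] = ½·((-1/4)·(-19/2−6) + 0·(6−(-55/8)) + 7·(-55/8−(-19/2))) = ½·(31/8 + 0 + 147/8) = 89/8, so the ratio is (89/8)/(89/4) = 1/2.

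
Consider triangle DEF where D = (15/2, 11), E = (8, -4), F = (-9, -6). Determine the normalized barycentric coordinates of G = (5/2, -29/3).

Signed area of the reference triangle: [DEF] = ½·((15/2)·(-4−(-6)) + 8·(-6−11) + (-9)·(11−(-4))) = ½·(15 − 136 − 135) = -128.
[GEF] = ½·((5/2)·(-4−(-6)) + 8·(-6−(-29/3)) + (-9)·(-29/3−(-4))) = ½·(5 + 88/3 + 51) = 128/3, so the D-coordinate is (128/3)/(-128) = -1/3.
[DGF] = ½·((15/2)·(-29/3−(-6)) + (5/2)·(-6−11) + (-9)·(11−(-29/3))) = ½·(-55/2 − 85/2 − 186) = -128, so the E-coordinate is 1.
[DEG] = ½·((15/2)·(-4−(-29/3)) + 8·(-29/3−11) + (5/2)·(11−(-4))) = ½·(85/2 − 496/3 + 75/2) = -128/3, so the F-coordinate is 1/3.
Check: -1/3 + 1 + 1/3 = 1.

(-1/3, 1, 1/3)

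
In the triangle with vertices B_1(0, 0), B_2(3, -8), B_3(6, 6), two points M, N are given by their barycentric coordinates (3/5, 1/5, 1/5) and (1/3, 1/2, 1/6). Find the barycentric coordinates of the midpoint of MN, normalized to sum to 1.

Since both coordinate triples sum to 1, the midpoint's barycentrics are the componentwise average.
(3/5+1/3)/2 = 7/15; similarly 7/20 and 11/60.

(7/15, 7/20, 11/60)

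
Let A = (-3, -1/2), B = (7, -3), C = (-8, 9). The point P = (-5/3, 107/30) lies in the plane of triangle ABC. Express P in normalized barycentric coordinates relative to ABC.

Signed area of the reference triangle: [ABC] = ½·((-3)·(-3−9) + 7·(9−(-1/2)) + (-8)·(-1/2−(-3))) = ½·(36 + 133/2 − 20) = 165/4.
[PBC] = ½·((-5/3)·(-3−9) + 7·(9−(107/30)) + (-8)·(107/30−(-3))) = ½·(20 + 1141/30 − 788/15) = 11/4, so the A-coordinate is (11/4)/(165/4) = 1/15.
[APC] = ½·((-3)·(107/30−9) + (-5/3)·(9−(-1/2)) + (-8)·(-1/2−(107/30))) = ½·(163/10 − 95/6 + 488/15) = 33/2, so the B-coordinate is 2/5.
[ABP] = ½·((-3)·(-3−(107/30)) + 7·(107/30−(-1/2)) + (-5/3)·(-1/2−(-3))) = ½·(197/10 + 427/15 − 25/6) = 22, so the C-coordinate is 8/15.
Check: 1/15 + 2/5 + 8/15 = 1.

(1/15, 2/5, 8/15)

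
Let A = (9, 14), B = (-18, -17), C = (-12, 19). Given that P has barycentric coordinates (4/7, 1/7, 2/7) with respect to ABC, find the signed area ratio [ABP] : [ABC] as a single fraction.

The signed ratio [ABP]/[ABC] equals the barycentric coordinate of P at vertex C, which is 2/7.

2/7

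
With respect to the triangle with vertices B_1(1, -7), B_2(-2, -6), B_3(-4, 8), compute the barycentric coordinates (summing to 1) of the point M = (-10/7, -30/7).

Signed area of the reference triangle: [B_1B_2B_3] = ½·(1·(-6−8) + (-2)·(8−(-7)) + (-4)·(-7−(-6))) = ½·(-14 − 30 + 4) = -20.
[MB_2B_3] = ½·((-10/7)·(-6−8) + (-2)·(8−(-30/7)) + (-4)·(-30/7−(-6))) = ½·(20 − 172/7 − 48/7) = -40/7, so the B_1-coordinate is (-40/7)/(-20) = 2/7.
[B_1MB_3] = ½·(1·(-30/7−8) + (-10/7)·(8−(-7)) + (-4)·(-7−(-30/7))) = ½·(-86/7 − 150/7 + 76/7) = -80/7, so the B_2-coordinate is 4/7.
[B_1B_2M] = ½·(1·(-6−(-30/7)) + (-2)·(-30/7−(-7)) + (-10/7)·(-7−(-6))) = ½·(-12/7 − 38/7 + 10/7) = -20/7, so the B_3-coordinate is 1/7.

(2/7, 4/7, 1/7)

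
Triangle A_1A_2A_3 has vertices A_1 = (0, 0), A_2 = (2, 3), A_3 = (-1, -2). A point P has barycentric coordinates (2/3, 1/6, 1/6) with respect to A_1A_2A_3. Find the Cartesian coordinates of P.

P = (2/3)·A_1 + (1/6)·A_2 + (1/6)·A_3.
x-coordinate: (2/3)·0 + (1/6)·2 + (1/6)·(-1) = 1/6.
y-coordinate: (2/3)·0 + (1/6)·3 + (1/6)·(-2) = 1/6.

(1/6, 1/6)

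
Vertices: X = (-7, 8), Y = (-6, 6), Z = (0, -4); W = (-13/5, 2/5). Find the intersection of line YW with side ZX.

Barycentric coordinates of W with respect to XYZ: (1/5, 1/5, 3/5).
On side ZX the Y-coordinate is zero; dropping W's Y-weight 1/5 and renormalizing the remaining 3/5 : 1/5 gives weights 3/4, 1/4 on Z, X.
V = (3/4)·(0, -4) + (1/4)·(-7, 8) = (-7/4, -1).

(-7/4, -1)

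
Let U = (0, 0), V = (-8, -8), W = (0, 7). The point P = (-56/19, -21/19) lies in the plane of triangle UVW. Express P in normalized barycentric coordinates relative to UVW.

(7/19, 7/19, 5/19)

Signed area of the reference triangle: [UVW] = ½·(0·(-8−7) + (-8)·(7−0) + 0·(0−(-8))) = ½·(0 − 56 + 0) = -28.
[PVW] = ½·((-56/19)·(-8−7) + (-8)·(7−(-21/19)) + 0·(-21/19−(-8))) = ½·(840/19 − 1232/19 + 0) = -196/19, so the U-coordinate is (-196/19)/(-28) = 7/19.
[UPW] = ½·(0·(-21/19−7) + (-56/19)·(7−0) + 0·(0−(-21/19))) = ½·(0 − 392/19 + 0) = -196/19, so the V-coordinate is 7/19.
[UVP] = ½·(0·(-8−(-21/19)) + (-8)·(-21/19−0) + (-56/19)·(0−(-8))) = ½·(0 + 168/19 − 448/19) = -140/19, so the W-coordinate is 5/19.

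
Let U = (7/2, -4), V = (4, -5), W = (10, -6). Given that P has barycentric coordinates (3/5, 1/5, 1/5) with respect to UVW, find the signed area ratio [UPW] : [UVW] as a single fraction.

1/5

The signed ratio [UPW]/[UVW] equals the barycentric coordinate of P at vertex V, which is 1/5.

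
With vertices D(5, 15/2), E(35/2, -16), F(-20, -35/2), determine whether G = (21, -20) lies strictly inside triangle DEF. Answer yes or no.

Barycentric coordinates of G: (-69/400, 29/24, -43/1200).
The three coordinates are negative, positive, negative; a point is interior exactly when all three are positive.

no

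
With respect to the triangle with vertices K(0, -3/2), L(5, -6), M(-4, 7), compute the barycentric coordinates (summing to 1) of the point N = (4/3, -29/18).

Signed area of the reference triangle: [KLM] = ½·(0·(-6−7) + 5·(7−(-3/2)) + (-4)·(-3/2−(-6))) = ½·(0 + 85/2 − 18) = 49/4.
[NLM] = ½·((4/3)·(-6−7) + 5·(7−(-29/18)) + (-4)·(-29/18−(-6))) = ½·(-52/3 + 775/18 − 158/9) = 49/12, so the K-coordinate is (49/12)/(49/4) = 1/3.
[KNM] = ½·(0·(-29/18−7) + (4/3)·(7−(-3/2)) + (-4)·(-3/2−(-29/18))) = ½·(0 + 34/3 − 4/9) = 49/9, so the L-coordinate is 4/9.
[KLN] = ½·(0·(-6−(-29/18)) + 5·(-29/18−(-3/2)) + (4/3)·(-3/2−(-6))) = ½·(0 − 5/9 + 6) = 49/18, so the M-coordinate is 2/9.

(1/3, 4/9, 2/9)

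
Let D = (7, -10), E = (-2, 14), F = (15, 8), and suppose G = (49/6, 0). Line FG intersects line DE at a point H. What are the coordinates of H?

Barycentric coordinates of G with respect to DEF: (1/2, 1/6, 1/3).
On side DE the F-coordinate is zero; dropping G's F-weight 1/3 and renormalizing the remaining 1/2 : 1/6 gives weights 3/4, 1/4 on D, E.
H = (3/4)·(7, -10) + (1/4)·(-2, 14) = (19/4, -4).

(19/4, -4)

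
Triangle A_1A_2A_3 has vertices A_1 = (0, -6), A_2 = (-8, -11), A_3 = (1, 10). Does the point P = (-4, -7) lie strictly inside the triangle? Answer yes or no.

Barycentric coordinates of P: (16/41, 21/41, 4/41).
The three coordinates are positive, positive, positive; a point is interior exactly when all three are positive.

yes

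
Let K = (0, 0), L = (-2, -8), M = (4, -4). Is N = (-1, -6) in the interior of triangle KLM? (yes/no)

Barycentric coordinates of N: (1/5, 7/10, 1/10).
The three coordinates are positive, positive, positive; a point is interior exactly when all three are positive.

yes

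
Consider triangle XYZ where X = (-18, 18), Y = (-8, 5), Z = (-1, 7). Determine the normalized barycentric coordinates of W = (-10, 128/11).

(5/11, 2/11, 4/11)

Signed area of the reference triangle: [XYZ] = ½·((-18)·(5−7) + (-8)·(7−18) + (-1)·(18−5)) = ½·(36 + 88 − 13) = 111/2.
[WYZ] = ½·((-10)·(5−7) + (-8)·(7−(128/11)) + (-1)·(128/11−5)) = ½·(20 + 408/11 − 73/11) = 555/22, so the X-coordinate is (555/22)/(111/2) = 5/11.
[XWZ] = ½·((-18)·(128/11−7) + (-10)·(7−18) + (-1)·(18−(128/11))) = ½·(-918/11 + 110 − 70/11) = 111/11, so the Y-coordinate is 2/11.
[XYW] = ½·((-18)·(5−(128/11)) + (-8)·(128/11−18) + (-10)·(18−5)) = ½·(1314/11 + 560/11 − 130) = 222/11, so the Z-coordinate is 4/11.
Check: 5/11 + 2/11 + 4/11 = 1.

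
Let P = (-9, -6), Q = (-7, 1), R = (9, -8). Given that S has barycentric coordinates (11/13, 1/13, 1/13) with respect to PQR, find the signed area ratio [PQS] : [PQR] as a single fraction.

The signed ratio [PQS]/[PQR] equals the barycentric coordinate of S at vertex R, which is 1/13.

1/13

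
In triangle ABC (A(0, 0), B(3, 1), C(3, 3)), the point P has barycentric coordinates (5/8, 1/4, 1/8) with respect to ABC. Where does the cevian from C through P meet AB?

Line CP meets AB where the C-coordinate vanishes; zeroing P's C-weight and renormalizing leaves A, B-weights 5/8 : 1/4 → (5/7, 2/7).
So Q = (5/7)·A + (2/7)·B = (6/7, 2/7).

(6/7, 2/7)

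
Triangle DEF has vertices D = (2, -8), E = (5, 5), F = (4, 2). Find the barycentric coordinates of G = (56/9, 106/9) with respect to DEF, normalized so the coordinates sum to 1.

(-7/9, 2/3, 10/9)

Signed area of the reference triangle: [DEF] = ½·(2·(5−2) + 5·(2−(-8)) + 4·(-8−5)) = ½·(6 + 50 − 52) = 2.
[GEF] = ½·((56/9)·(5−2) + 5·(2−(106/9)) + 4·(106/9−5)) = ½·(56/3 − 440/9 + 244/9) = -14/9, so the D-coordinate is (-14/9)/2 = -7/9.
[DGF] = ½·(2·(106/9−2) + (56/9)·(2−(-8)) + 4·(-8−(106/9))) = ½·(176/9 + 560/9 − 712/9) = 4/3, so the E-coordinate is 2/3.
[DEG] = ½·(2·(5−(106/9)) + 5·(106/9−(-8)) + (56/9)·(-8−5)) = ½·(-122/9 + 890/9 − 728/9) = 20/9, so the F-coordinate is 10/9.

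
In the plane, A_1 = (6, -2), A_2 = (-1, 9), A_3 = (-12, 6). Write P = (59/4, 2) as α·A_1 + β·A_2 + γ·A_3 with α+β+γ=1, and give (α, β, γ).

(7/8, 1, -7/8)

Signed area of the reference triangle: [A_1A_2A_3] = ½·(6·(9−6) + (-1)·(6−(-2)) + (-12)·(-2−9)) = ½·(18 − 8 + 132) = 71.
[PA_2A_3] = ½·((59/4)·(9−6) + (-1)·(6−2) + (-12)·(2−9)) = ½·(177/4 − 4 + 84) = 497/8, so the A_1-coordinate is (497/8)/71 = 7/8.
[A_1PA_3] = ½·(6·(2−6) + (59/4)·(6−(-2)) + (-12)·(-2−2)) = ½·(-24 + 118 + 48) = 71, so the A_2-coordinate is 1.
[A_1A_2P] = ½·(6·(9−2) + (-1)·(2−(-2)) + (59/4)·(-2−9)) = ½·(42 − 4 − 649/4) = -497/8, so the A_3-coordinate is -7/8.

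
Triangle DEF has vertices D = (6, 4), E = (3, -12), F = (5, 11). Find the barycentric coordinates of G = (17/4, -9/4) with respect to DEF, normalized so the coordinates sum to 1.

Signed area of the reference triangle: [DEF] = ½·(6·(-12−11) + 3·(11−4) + 5·(4−(-12))) = ½·(-138 + 21 + 80) = -37/2.
[GEF] = ½·((17/4)·(-12−11) + 3·(11−(-9/4)) + 5·(-9/4−(-12))) = ½·(-391/4 + 159/4 + 195/4) = -37/8, so the D-coordinate is (-37/8)/(-37/2) = 1/4.
[DGF] = ½·(6·(-9/4−11) + (17/4)·(11−4) + 5·(4−(-9/4))) = ½·(-159/2 + 119/4 + 125/4) = -37/4, so the E-coordinate is 1/2.
[DEG] = ½·(6·(-12−(-9/4)) + 3·(-9/4−4) + (17/4)·(4−(-12))) = ½·(-117/2 − 75/4 + 68) = -37/8, so the F-coordinate is 1/4.
Check: 1/4 + 1/2 + 1/4 = 1.

(1/4, 1/2, 1/4)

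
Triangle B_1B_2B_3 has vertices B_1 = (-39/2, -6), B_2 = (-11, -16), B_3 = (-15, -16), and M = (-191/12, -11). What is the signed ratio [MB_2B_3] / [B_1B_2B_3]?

1/2

[B_1B_2B_3] = ½·((-39/2)·(-16−(-16)) + (-11)·(-16−(-6)) + (-15)·(-6−(-16))) = ½·(0 + 110 − 150) = -20.
[MB_2B_3] = ½·((-191/12)·(-16−(-16)) + (-11)·(-16−(-11)) + (-15)·(-11−(-16))) = ½·(0 + 55 − 75) = -10, so the ratio is (-10)/(-20) = 1/2.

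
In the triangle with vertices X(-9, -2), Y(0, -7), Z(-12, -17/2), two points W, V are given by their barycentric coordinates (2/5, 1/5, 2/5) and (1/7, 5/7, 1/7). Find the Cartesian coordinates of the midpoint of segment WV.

(-57/10, -121/20)

Barycentric coordinates of the midpoint are the average: (19/70, 16/35, 19/70).
Converting: (19/70)·X + (16/35)·Y + (19/70)·Z = (-57/10, -121/20).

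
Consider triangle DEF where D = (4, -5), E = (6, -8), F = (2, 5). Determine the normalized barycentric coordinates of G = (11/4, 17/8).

Signed area of the reference triangle: [DEF] = ½·(4·(-8−5) + 6·(5−(-5)) + 2·(-5−(-8))) = ½·(-52 + 60 + 6) = 7.
[GEF] = ½·((11/4)·(-8−5) + 6·(5−(17/8)) + 2·(17/8−(-8))) = ½·(-143/4 + 69/4 + 81/4) = 7/8, so the D-coordinate is (7/8)/7 = 1/8.
[DGF] = ½·(4·(17/8−5) + (11/4)·(5−(-5)) + 2·(-5−(17/8))) = ½·(-23/2 + 55/2 − 57/4) = 7/8, so the E-coordinate is 1/8.
[DEG] = ½·(4·(-8−(17/8)) + 6·(17/8−(-5)) + (11/4)·(-5−(-8))) = ½·(-81/2 + 171/4 + 33/4) = 21/4, so the F-coordinate is 3/4.

(1/8, 1/8, 3/4)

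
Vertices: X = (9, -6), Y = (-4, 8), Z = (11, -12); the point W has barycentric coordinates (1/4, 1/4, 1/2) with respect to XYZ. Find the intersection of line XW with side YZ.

Line XW meets YZ where the X-coordinate vanishes; zeroing W's X-weight and renormalizing leaves Y, Z-weights 1/4 : 1/2 → (1/3, 2/3).
So V = (1/3)·Y + (2/3)·Z = (6, -16/3).

(6, -16/3)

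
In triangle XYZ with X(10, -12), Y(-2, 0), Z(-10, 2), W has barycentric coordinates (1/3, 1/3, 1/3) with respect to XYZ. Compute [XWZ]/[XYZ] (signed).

1/3

The signed ratio [XWZ]/[XYZ] equals the barycentric coordinate of W at vertex Y, which is 1/3.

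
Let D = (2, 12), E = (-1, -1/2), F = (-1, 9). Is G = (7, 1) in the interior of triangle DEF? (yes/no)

Barycentric coordinates of G: (8/3, 32/19, -191/57).
The three coordinates are positive, positive, negative; a point is interior exactly when all three are positive.

no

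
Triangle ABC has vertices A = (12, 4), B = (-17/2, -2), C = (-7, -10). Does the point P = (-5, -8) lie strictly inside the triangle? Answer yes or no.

Barycentric coordinates of P: (19/173, 10/173, 144/173).
The three coordinates are positive, positive, positive; a point is interior exactly when all three are positive.

yes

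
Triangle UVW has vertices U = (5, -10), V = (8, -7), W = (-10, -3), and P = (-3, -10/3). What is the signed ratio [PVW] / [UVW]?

-1/3

[UVW] = ½·(5·(-7−(-3)) + 8·(-3−(-10)) + (-10)·(-10−(-7))) = ½·(-20 + 56 + 30) = 33.
[PVW] = ½·((-3)·(-7−(-3)) + 8·(-3−(-10/3)) + (-10)·(-10/3−(-7))) = ½·(12 + 8/3 − 110/3) = -11, so the ratio is (-11)/33 = -1/3.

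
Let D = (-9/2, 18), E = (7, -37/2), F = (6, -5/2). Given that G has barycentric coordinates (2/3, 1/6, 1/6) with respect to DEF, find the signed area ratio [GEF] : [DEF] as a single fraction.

The signed ratio [GEF]/[DEF] equals the barycentric coordinate of G at vertex D, which is 2/3.

2/3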